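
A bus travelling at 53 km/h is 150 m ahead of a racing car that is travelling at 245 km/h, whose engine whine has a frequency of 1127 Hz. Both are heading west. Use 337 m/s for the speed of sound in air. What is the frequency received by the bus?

245 km/h = 68.06 m/s; 53 km/h = 14.72 m/s.
The bus is ahead, so the racing car is moving toward it while the bus is moving away from the racing car.
Both move, so f' = f · (v − v_o)/(v − v_s).
f' = 1127 × (337 − 14.72)/(337 − 68.06) = 1127 × 322.28/268.94 ≈ 1350 Hz.

1350 Hz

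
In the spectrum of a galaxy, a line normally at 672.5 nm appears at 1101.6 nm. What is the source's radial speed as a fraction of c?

0.457

λ'/λ₀ = 1.6381 > 1 (redshift), so the source is receding.
λ'/λ₀ = √((1 + β)/(1 − β)) for a receding source ⇒ β = (r² − 1)/(r² + 1) with r = λ'/λ₀.
β = (2.6833 − 1)/(2.6833 + 1) ≈ 0.457.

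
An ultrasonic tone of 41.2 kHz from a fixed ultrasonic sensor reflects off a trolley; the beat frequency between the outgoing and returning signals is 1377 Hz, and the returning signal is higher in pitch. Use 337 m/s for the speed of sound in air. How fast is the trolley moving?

5.5 m/s

Double Doppler shift off a moving reflector: f₂ = f₀ · (v + u)/(v − u) (u > 0 toward emitter).
Returning signal is higher, so f₂ = f₀ + Δf = 41200 + 1377 = 42577 Hz.
Rearranging, u = v · (f₂ − f₀)/(f₂ + f₀) = 337 × 1377/83777 ≈ 5.5 m/s.
So the trolley is moving at 5.5 m/s toward the emitter.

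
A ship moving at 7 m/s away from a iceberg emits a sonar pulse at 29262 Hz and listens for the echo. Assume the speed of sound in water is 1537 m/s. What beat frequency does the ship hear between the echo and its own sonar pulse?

The iceberg receives the sound from a moving source: f₁ = f₀ · v/(v + v_e) = 29262 × 1537/1544 ≈ 29129 Hz.
On the return leg the ship is a moving observer: f₂ = f₁ · (v − v_e)/v = 29129 × 1530/1537 ≈ 28997 Hz.
Beat against the emitted tone: |f₂ − f₀| = 2v_e·f₀/(v + v_e) = 2 × 7 × 29262/1544 ≈ 265 Hz.

265 Hz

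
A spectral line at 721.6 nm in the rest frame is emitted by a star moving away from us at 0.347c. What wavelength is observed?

Relativistic Doppler for wavelength: λ' = λ₀ · √((1 + β)/(1 − β)).
λ' = 721.6 × √(1.3470/0.6530) = 721.6 × 1.43624 ≈ 1036.4 nm.

1036.4 nm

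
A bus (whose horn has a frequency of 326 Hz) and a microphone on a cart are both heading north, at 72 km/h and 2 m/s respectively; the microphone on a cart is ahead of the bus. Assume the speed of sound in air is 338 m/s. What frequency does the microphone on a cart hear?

344 Hz

72 km/h = 20 m/s.
The microphone on a cart is ahead, so the bus is moving toward it while the microphone on a cart is moving away from the bus.
With source approaching and observer receding, f' = f · (v − v_o)/(v − v_s).
f' = 326 × (338 − 2)/(338 − 20) = 326 × 336/318 ≈ 344 Hz.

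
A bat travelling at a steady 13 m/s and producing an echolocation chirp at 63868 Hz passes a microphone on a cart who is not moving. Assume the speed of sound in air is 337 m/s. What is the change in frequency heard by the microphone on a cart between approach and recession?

Approaching: f₁ = f · v/(v − v_s) = 63868 × 337/324 ≈ 66431 Hz.
Receding: f₂ = f · v/(v + v_s) = 63868 × 337/350 ≈ 61496 Hz.
Drop: f₁ − f₂ = 2f·v·v_s/(v² − v_s²) = 2 × 63868 × 337 × 13/(337² − 13²) ≈ 4935 Hz.

4935 Hz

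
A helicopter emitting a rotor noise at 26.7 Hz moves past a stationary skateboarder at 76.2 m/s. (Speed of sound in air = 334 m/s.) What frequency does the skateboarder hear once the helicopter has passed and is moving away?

21.7 Hz

Receding: f₂ = f · v/(v + v_s) = 26.7 × 334/410.2 ≈ 21.7 Hz.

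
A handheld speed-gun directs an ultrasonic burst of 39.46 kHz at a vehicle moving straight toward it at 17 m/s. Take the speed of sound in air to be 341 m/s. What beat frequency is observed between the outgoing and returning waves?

4141 Hz

At the vehicle (a moving observer), f₁ = f₀ · (v + u)/v = 39.46 × 358/341 ≈ 41.43 kHz.
The reflection then acts as a moving source: f₂ = f₁ · v/(v − u) ≈ 43.60 kHz.
Equivalently f₂ = f₀ · (v + u)/(v − u).
Beat frequency (with f₀ = 39460 Hz): |f₂ − f₀| = 2u·f₀/(v − u) = 2 × 17 × 39460/324 ≈ 4141 Hz.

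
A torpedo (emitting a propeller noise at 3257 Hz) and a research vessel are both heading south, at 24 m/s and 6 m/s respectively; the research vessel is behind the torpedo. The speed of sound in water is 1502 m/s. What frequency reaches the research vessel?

3219 Hz

The research vessel is behind, so the torpedo is moving away from it while the research vessel is moving toward the torpedo.
Both move, so f' = f · (v + v_o)/(v + v_s).
f' = 3257 × (1502 + 6)/(1502 + 24) = 3257 × 1508/1526 ≈ 3219 Hz.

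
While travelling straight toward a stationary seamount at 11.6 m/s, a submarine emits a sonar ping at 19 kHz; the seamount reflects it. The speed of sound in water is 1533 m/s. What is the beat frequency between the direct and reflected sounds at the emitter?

The seamount receives the sound from a moving source: f₁ = f₀ · v/(v − v_e) = 19 × 1533/1521.4 ≈ 19.145 kHz.
On the return leg the submarine is a moving observer: f₂ = f₁ · (v + v_e)/v = 19.145 × 1544.6/1533 ≈ 19.290 kHz.
Equivalently f₂ = f₀ · (v + v_e)/(v − v_e).
Beat against the emitted tone (with f₀ = 19000 Hz): |f₂ − f₀| = 2v_e·f₀/(v − v_e) = 2 × 11.6 × 19000/1521.4 ≈ 290 Hz.

290 Hz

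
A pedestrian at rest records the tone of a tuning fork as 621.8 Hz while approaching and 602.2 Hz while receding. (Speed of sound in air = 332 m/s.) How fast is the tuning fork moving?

5.3 m/s

f₁/f₂ = (v + v_s)/(v − v_s), so v_s = v · (f₁ − f₂)/(f₁ + f₂).
v_s = 332 × (621.8 − 602.2)/(621.8 + 602.2) = 332 × 19.6/1224.0 ≈ 5.3 m/s.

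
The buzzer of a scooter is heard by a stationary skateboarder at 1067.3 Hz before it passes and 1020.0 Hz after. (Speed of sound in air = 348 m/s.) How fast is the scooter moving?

7.9 m/s

f₁/f₂ = (v + v_s)/(v − v_s), so v_s = v · (f₁ − f₂)/(f₁ + f₂).
v_s = 348 × (1067.3 − 1020.0)/(1067.3 + 1020.0) = 348 × 47.3/2087.3 ≈ 7.9 m/s.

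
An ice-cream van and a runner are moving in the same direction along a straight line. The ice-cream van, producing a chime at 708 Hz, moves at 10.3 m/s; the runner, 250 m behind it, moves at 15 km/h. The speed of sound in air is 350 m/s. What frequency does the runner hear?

696 Hz

15 km/h = 4.167 m/s.
The runner is behind, so the ice-cream van is moving away from it while the runner is moving toward the ice-cream van.
With source receding and observer approaching, f' = f · (v + v_o)/(v + v_s).
f' = 708 × (350 + 4.167)/(350 + 10.3) = 708 × 354.17/360.3 ≈ 696 Hz.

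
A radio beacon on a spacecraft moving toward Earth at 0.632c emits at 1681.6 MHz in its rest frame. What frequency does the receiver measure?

3541.3 MHz

Relativistic Doppler for frequency: f' = f₀ · √((1 + β)/(1 − β)).
f' = 1681.6 × √(1.6320/0.3680) = 1681.6 × 2.10589 ≈ 3541.3 MHz.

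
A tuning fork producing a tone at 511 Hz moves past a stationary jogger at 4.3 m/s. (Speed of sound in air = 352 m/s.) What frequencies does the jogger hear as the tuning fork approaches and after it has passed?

Approaching: f₁ = f · v/(v − v_s) = 511 × 352/347.7 ≈ 517 Hz.
Receding: f₂ = f · v/(v + v_s) = 511 × 352/356.3 ≈ 505 Hz.

517 Hz approaching; 505 Hz receding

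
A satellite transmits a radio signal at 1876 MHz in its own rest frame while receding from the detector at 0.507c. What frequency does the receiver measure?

1073.0 MHz

Relativistic Doppler for frequency: f' = f₀ · √((1 − β)/(1 + β)).
f' = 1876 × √(0.4930/1.5070) = 1876 × 0.57196 ≈ 1073.0 MHz.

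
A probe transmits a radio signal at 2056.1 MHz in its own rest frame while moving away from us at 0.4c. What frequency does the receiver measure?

Relativistic Doppler for frequency: f' = f₀ · √((1 − β)/(1 + β)).
f' = 2056.1 × √(0.6000/1.4000) = 2056.1 × 0.65465 ≈ 1346.0 MHz.

1346.0 MHz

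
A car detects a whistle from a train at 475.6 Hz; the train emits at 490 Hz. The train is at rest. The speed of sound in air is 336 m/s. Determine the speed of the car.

9.9 m/s

f' < f, so the car is receding.
f' = f · (v − v_o)/v ⇒ v_o = v · |f'/f − 1|.
v_o = 336 × |475.6/490 − 1| = 336 × 0.02939 ≈ 9.9 m/s.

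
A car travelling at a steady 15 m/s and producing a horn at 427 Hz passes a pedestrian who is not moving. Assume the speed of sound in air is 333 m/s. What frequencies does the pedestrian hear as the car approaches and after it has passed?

447 Hz approaching; 409 Hz receding

Approaching: f₁ = f · v/(v − v_s) = 427 × 333/318 ≈ 447 Hz.
Receding: f₂ = f · v/(v + v_s) = 427 × 333/348 ≈ 409 Hz.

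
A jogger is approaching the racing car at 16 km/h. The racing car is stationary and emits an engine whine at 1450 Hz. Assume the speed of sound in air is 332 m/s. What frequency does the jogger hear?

16 km/h = 4.444 m/s.
Moving observer, stationary source: f' = f · (v + v_o)/v.
f' = 1450 × (332 + 4.444)/332 = 1450 × 336.44/332 ≈ 1469 Hz.

1469 Hz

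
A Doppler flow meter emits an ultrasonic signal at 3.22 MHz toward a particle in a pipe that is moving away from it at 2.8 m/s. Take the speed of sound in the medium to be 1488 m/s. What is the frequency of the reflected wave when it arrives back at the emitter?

The particle in a pipe first receives the wave as a moving observer: f₁ = f₀ · (v − u)/v = 3.22 × (1488 − 2.8)/1488 ≈ 3.214 MHz.
On reflection it acts as a source moving away from the stationary detector: f₂ = f₁ · v/(v + u) = 3.214 × 1488/1490.8 ≈ 3.208 MHz.
Equivalently f₂ = f₀ · (v − u)/(v + u).

3.208 MHz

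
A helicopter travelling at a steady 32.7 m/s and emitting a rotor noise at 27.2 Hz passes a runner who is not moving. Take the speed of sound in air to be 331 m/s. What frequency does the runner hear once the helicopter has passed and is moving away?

24.8 Hz

Receding: f₂ = f · v/(v + v_s) = 27.2 × 331/363.7 ≈ 24.8 Hz.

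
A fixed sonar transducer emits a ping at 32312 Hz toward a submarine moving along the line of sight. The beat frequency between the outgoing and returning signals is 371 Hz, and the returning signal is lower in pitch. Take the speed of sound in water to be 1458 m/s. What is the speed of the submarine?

Double Doppler shift off a moving reflector: f₂ = f₀ · (v + u)/(v − u) (u > 0 toward emitter).
Returning signal is lower, so f₂ = f₀ − Δf = 32312 − 371 = 31941 Hz.
Rearranging, u = v · (f₂ − f₀)/(f₂ + f₀) = 1458 × -371/64253 ≈ -8.4 m/s.
So the submarine is moving at 8.4 m/s away from the emitter.

8.4 m/s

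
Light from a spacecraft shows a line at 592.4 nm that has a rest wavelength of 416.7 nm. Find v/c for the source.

λ'/λ₀ = 1.4216 > 1 (redshift), so the source is receding.
λ'/λ₀ = √((1 + β)/(1 − β)) for a receding source ⇒ β = (r² − 1)/(r² + 1) with r = λ'/λ₀.
β = (2.0211 − 1)/(2.0211 + 1) ≈ 0.338.

0.338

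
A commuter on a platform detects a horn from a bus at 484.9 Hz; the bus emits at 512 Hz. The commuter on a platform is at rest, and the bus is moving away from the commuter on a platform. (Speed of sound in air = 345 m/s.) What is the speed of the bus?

19.3 m/s

f' = f · v/(v + v_s) ⇒ v_s = v · |1 − f/f'|.
v_s = 345 × |1 − 512/484.9| = 345 × 0.05589 ≈ 19.3 m/s.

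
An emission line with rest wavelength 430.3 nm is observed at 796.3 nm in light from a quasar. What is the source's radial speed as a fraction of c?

λ'/λ₀ = 1.8506 > 1 (redshift), so the source is receding.
λ'/λ₀ = √((1 + β)/(1 − β)) for a receding source ⇒ β = (r² − 1)/(r² + 1) with r = λ'/λ₀.
β = (3.4246 − 1)/(3.4246 + 1) ≈ 0.548.

0.548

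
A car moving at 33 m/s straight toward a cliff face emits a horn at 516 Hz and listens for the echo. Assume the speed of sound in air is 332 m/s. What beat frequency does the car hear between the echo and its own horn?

The cliff face receives the sound from a moving source: f₁ = f₀ · v/(v − v_e) = 516 × 332/299 ≈ 572.9 Hz.
On the return leg the car is a moving observer: f₂ = f₁ · (v + v_e)/v = 572.9 × 365/332 ≈ 629.9 Hz.
Equivalently f₂ = f₀ · (v + v_e)/(v − v_e).
Beat against the emitted tone: |f₂ − f₀| = 2v_e·f₀/(v − v_e) = 2 × 33 × 516/299 ≈ 114 Hz.

114 Hz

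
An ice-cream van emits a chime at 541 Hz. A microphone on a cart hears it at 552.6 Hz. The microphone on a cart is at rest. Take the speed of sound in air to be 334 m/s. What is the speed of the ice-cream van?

7.0 m/s

f' > f, so the ice-cream van is approaching.
f' = f · v/(v − v_s) ⇒ v_s = v · |1 − f/f'|.
v_s = 334 × |1 − 541/552.6| = 334 × 0.02099 ≈ 7.0 m/s.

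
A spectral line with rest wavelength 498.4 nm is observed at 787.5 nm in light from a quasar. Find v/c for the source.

λ'/λ₀ = 1.5801 > 1 (redshift), so the source is receding.
λ'/λ₀ = √((1 + β)/(1 − β)) for a receding source ⇒ β = (r² − 1)/(r² + 1) with r = λ'/λ₀.
β = (2.4966 − 1)/(2.4966 + 1) ≈ 0.428.

0.428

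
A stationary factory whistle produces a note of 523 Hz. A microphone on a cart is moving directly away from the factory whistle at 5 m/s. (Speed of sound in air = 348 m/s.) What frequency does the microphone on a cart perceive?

515 Hz

Moving observer, stationary source: f' = f · (v − v_o)/v.
f' = 523 × (348 − 5)/348 = 523 × 343/348 ≈ 515 Hz.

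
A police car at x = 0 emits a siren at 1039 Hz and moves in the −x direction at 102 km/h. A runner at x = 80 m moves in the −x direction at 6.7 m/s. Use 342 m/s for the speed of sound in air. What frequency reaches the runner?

102 km/h = 28.33 m/s.
The observer lies on the +x side, so the source is heading away from the observer and the observer is heading toward the source.
With source receding and observer approaching, f' = f · (v + v_o)/(v + v_s).
f' = 1039 × (342 + 6.7)/(342 + 28.33) = 1039 × 348.7/370.33 ≈ 978 Hz.

978 Hz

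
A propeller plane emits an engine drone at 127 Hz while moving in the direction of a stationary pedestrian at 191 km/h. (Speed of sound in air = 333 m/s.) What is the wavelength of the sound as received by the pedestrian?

191 km/h = 53.06 m/s.
Moving source, stationary observer: f' = f · v/(v − v_s) since the source is approaching.
f' = 127 × 333/(333 − 53.06) ≈ 151 Hz.
λ' = v/f' = 333/151.069 ≈ 2.20 m.

2.20 m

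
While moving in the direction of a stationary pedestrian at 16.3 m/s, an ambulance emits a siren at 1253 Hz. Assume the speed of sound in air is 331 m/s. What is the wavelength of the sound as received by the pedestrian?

25.1 cm

Moving source, stationary observer: f' = f · v/(v − v_s) since the source is approaching.
f' = 1253 × 331/(331 − 16.3) ≈ 1318 Hz.
λ' = v/f' = 331/1317.9 ≈ 25.1 cm.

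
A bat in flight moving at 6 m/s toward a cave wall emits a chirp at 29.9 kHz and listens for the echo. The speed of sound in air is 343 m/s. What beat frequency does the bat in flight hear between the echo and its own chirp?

1065 Hz

The cave wall receives the sound from a moving source: f₁ = f₀ · v/(v − v_e) = 29.9 × 343/337 ≈ 30.432 kHz.
On the return leg the bat in flight is a moving observer: f₂ = f₁ · (v + v_e)/v = 30.432 × 349/343 ≈ 30.965 kHz.
Equivalently f₂ = f₀ · (v + v_e)/(v − v_e).
Beat against the emitted tone (with f₀ = 29900 Hz): |f₂ − f₀| = 2v_e·f₀/(v − v_e) = 2 × 6 × 29900/337 ≈ 1065 Hz.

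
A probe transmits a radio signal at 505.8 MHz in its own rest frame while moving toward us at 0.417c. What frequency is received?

788.6 MHz

Relativistic Doppler for frequency: f' = f₀ · √((1 + β)/(1 − β)).
f' = 505.8 × √(1.4170/0.5830) = 505.8 × 1.55902 ≈ 788.6 MHz.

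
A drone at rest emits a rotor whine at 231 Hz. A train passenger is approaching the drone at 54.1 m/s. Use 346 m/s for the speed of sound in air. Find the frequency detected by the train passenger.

Only the observer moves, toward the source, so f' = f · (v + v_o)/v.
f' = 231 × (346 + 54.1)/346 = 231 × 400.1/346 ≈ 267 Hz.

267 Hz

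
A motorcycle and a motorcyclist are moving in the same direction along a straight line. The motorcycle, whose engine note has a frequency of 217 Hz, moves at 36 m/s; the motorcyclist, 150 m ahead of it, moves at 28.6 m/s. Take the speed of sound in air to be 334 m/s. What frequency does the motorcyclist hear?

222 Hz

The motorcyclist is ahead, so the motorcycle is moving toward it while the motorcyclist is moving away from the motorcycle.
Both move, so f' = f · (v − v_o)/(v − v_s).
f' = 217 × (334 − 28.6)/(334 − 36) = 217 × 305.4/298 ≈ 222 Hz.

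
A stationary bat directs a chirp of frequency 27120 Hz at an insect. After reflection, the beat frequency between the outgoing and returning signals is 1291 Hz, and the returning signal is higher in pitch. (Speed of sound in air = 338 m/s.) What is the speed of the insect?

7.9 m/s

Double Doppler shift off a moving reflector: f₂ = f₀ · (v + u)/(v − u) (u > 0 toward emitter).
Returning signal is higher, so f₂ = f₀ + Δf = 27120 + 1291 = 28411 Hz.
Rearranging, u = v · (f₂ − f₀)/(f₂ + f₀) = 338 × 1291/55531 ≈ 7.9 m/s.
So the insect is moving at 7.9 m/s toward the emitter.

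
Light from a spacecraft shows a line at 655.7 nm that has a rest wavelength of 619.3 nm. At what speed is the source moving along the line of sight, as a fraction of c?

0.057

λ'/λ₀ = 1.0588 > 1 (redshift), so the source is receding.
λ'/λ₀ = √((1 + β)/(1 − β)) for a receding source ⇒ β = (r² − 1)/(r² + 1) with r = λ'/λ₀.
β = (1.1210 − 1)/(1.1210 + 1) ≈ 0.057.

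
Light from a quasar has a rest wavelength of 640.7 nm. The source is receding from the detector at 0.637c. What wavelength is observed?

1360.6 nm

Relativistic Doppler for wavelength: λ' = λ₀ · √((1 + β)/(1 − β)).
λ' = 640.7 × √(1.6370/0.3630) = 640.7 × 2.12359 ≈ 1360.6 nm.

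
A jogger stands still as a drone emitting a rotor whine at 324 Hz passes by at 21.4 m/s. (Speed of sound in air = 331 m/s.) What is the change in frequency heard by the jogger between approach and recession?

42.1 Hz

Approaching: f₁ = f · v/(v − v_s) = 324 × 331/309.6 ≈ 346.4 Hz.
Receding: f₂ = f · v/(v + v_s) = 324 × 331/352.4 ≈ 304.3 Hz.
Drop: f₁ − f₂ = 2f·v·v_s/(v² − v_s²) = 2 × 324 × 331 × 21.4/(331² − 21.4²) ≈ 42.1 Hz.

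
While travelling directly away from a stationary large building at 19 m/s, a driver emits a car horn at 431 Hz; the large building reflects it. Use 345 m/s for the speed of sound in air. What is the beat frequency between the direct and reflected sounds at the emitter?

The large building receives the sound from a moving source: f₁ = f₀ · v/(v + v_e) = 431 × 345/364 ≈ 408.5 Hz.
On the return leg the driver is a moving observer: f₂ = f₁ · (v − v_e)/v = 408.5 × 326/345 ≈ 386.0 Hz.
Beat against the emitted tone: |f₂ − f₀| = 2v_e·f₀/(v + v_e) = 2 × 19 × 431/364 ≈ 45.0 Hz.

45.0 Hz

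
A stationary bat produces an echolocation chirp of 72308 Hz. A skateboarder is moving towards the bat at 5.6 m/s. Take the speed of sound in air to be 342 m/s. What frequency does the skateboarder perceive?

Moving observer, stationary source: f' = f · (v + v_o)/v.
f' = 72308 × (342 + 5.6)/342 = 72308 × 347.6/342 ≈ 73492 Hz.

73492 Hz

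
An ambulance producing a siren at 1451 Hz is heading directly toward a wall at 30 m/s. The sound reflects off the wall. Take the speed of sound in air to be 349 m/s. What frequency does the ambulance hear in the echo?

1724 Hz

The wall receives the sound from a moving source: f₁ = f₀ · v/(v − v_e) = 1451 × 349/319 ≈ 1587 Hz.
On the return leg the ambulance is a moving observer: f₂ = f₁ · (v + v_e)/v = 1587 × 379/349 ≈ 1724 Hz.
Equivalently f₂ = f₀ · (v + v_e)/(v − v_e).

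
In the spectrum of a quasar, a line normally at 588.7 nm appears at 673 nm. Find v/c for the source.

λ'/λ₀ = 1.1432 > 1 (redshift), so the source is receding.
λ'/λ₀ = √((1 + β)/(1 − β)) for a receding source ⇒ β = (r² − 1)/(r² + 1) with r = λ'/λ₀.
β = (1.3069 − 1)/(1.3069 + 1) ≈ 0.133.

0.133c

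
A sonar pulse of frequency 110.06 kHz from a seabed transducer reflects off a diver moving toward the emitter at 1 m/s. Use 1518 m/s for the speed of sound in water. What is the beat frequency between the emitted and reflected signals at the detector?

At the diver (a moving observer), f₁ = f₀ · (v + u)/v = 110.06 × 1519/1518 ≈ 110.1325 kHz.
The reflection then acts as a moving source: f₂ = f₁ · v/(v − u) ≈ 110.2051 kHz.
Equivalently f₂ = f₀ · (v + u)/(v − u).
Beat frequency (with f₀ = 110060 Hz): |f₂ − f₀| = 2u·f₀/(v − u) = 2 × 1 × 110060/1517 ≈ 145 Hz.

145 Hz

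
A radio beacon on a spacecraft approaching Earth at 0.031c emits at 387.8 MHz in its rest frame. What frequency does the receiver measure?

Relativistic Doppler for frequency: f' = f₀ · √((1 + β)/(1 − β)).
f' = 387.8 × √(1.0310/0.9690) = 387.8 × 1.03150 ≈ 400.0 MHz.

400.0 MHz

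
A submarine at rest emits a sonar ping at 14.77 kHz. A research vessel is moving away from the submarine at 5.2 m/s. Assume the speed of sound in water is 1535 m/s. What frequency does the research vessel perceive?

Moving observer, stationary source: f' = f · (v − v_o)/v.
f' = 14.77 × (1535 − 5.2)/1535 = 14.77 × 1529.8/1535 ≈ 14.72 kHz.

14.72 kHz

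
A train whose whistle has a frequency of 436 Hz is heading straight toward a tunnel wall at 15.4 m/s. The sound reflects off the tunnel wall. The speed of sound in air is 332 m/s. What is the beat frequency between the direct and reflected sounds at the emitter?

The tunnel wall receives the sound from a moving source: f₁ = f₀ · v/(v − v_e) = 436 × 332/316.6 ≈ 457.2 Hz.
On the return leg the train is a moving observer: f₂ = f₁ · (v + v_e)/v = 457.2 × 347.4/332 ≈ 478.4 Hz.
Beat against the emitted tone: |f₂ − f₀| = 2v_e·f₀/(v − v_e) = 2 × 15.4 × 436/316.6 ≈ 42.4 Hz.

42.4 Hz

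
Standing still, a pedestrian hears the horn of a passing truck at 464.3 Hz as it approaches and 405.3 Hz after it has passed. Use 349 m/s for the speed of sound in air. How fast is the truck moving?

23.7 m/s

f₁/f₂ = (v + v_s)/(v − v_s), so v_s = v · (f₁ − f₂)/(f₁ + f₂).
v_s = 349 × (464.3 − 405.3)/(464.3 + 405.3) = 349 × 59.0/869.6 ≈ 23.7 m/s.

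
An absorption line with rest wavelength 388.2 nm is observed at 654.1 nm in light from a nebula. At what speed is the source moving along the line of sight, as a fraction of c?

λ'/λ₀ = 1.6850 > 1 (redshift), so the source is receding.
λ'/λ₀ = √((1 + β)/(1 − β)) for a receding source ⇒ β = (r² − 1)/(r² + 1) with r = λ'/λ₀.
β = (2.8391 − 1)/(2.8391 + 1) ≈ 0.479.

0.479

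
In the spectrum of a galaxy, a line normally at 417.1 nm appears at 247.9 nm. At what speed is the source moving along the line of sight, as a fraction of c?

0.478

λ'/λ₀ = 0.5943 < 1 (blueshift), so the source is approaching.
λ'/λ₀ = √((1 − β)/(1 + β)) for an approaching source ⇒ β = (1 − r²)/(1 + r²) with r = λ'/λ₀.
β = (1 − 0.3532)/(1 + 0.3532) ≈ 0.478.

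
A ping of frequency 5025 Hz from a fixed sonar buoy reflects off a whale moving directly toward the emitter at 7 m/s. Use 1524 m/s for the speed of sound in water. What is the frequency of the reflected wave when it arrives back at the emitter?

The whale first receives the wave as a moving observer: f₁ = f₀ · (v + u)/v = 5025 × (1524 + 7)/1524 ≈ 5048 Hz.
The reflection then acts as a moving source: f₂ = f₁ · v/(v − u) ≈ 5071 Hz.

5071 Hz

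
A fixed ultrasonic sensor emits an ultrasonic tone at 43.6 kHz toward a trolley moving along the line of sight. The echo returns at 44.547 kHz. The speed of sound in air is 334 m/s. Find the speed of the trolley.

Double Doppler shift off a moving reflector: f₂ = f₀ · (v + u)/(v − u) (u > 0 toward emitter).
Rearranging, u = v · (f₂ − f₀)/(f₂ + f₀) = 334 × 0.947/88.147 ≈ 3.6 m/s.
So the trolley is moving at 3.6 m/s toward the emitter.

3.6 m/s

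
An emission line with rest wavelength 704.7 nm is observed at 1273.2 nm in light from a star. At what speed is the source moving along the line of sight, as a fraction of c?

λ'/λ₀ = 1.8067 > 1 (redshift), so the source is receding.
λ'/λ₀ = √((1 + β)/(1 − β)) for a receding source ⇒ β = (r² − 1)/(r² + 1) with r = λ'/λ₀.
β = (3.2643 − 1)/(3.2643 + 1) ≈ 0.531.

0.531c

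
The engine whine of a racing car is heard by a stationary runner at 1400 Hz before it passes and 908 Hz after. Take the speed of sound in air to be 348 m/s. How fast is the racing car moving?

f₁/f₂ = (v + v_s)/(v − v_s), so v_s = v · (f₁ − f₂)/(f₁ + f₂).
v_s = 348 × (1400 − 908)/(1400 + 908) = 348 × 492/2308 ≈ 74 m/s.

74 m/s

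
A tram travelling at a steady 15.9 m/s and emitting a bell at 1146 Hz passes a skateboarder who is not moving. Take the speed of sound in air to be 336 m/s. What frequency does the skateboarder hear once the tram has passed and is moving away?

Receding: f₂ = f · v/(v + v_s) = 1146 × 336/351.9 ≈ 1094 Hz.

1094 Hz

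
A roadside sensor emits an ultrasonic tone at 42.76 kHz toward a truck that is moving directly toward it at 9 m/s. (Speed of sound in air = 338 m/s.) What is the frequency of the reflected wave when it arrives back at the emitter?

At the truck (a moving observer), f₁ = f₀ · (v + u)/v = 42.76 × 347/338 ≈ 43.9 kHz.
The reflection then acts as a moving source: f₂ = f₁ · v/(v − u) ≈ 45.1 kHz.
Equivalently f₂ = f₀ · (v + u)/(v − u).

45.1 kHz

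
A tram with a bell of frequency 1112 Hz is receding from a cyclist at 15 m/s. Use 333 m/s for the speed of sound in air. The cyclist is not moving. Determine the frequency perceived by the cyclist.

Only the source moves, away from the listener, so f' = f · v/(v + v_s).
f' = 1112 × 333/(333 + 15) = 1112 × 333/348 ≈ 1064 Hz.

1064 Hz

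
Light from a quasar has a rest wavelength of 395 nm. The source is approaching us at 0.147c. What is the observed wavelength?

340.6 nm

Relativistic Doppler for wavelength: λ' = λ₀ · √((1 − β)/(1 + β)).
λ' = 395 × √(0.8530/1.1470) = 395 × 0.86237 ≈ 340.6 nm.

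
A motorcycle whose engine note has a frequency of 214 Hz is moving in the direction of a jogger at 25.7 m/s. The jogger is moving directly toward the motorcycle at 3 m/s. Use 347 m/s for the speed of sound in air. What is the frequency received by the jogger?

233 Hz

Both move, so f' = f · (v + v_o)/(v − v_s).
f' = 214 × (347 + 3)/(347 − 25.7) = 214 × 350/321.3 ≈ 233 Hz.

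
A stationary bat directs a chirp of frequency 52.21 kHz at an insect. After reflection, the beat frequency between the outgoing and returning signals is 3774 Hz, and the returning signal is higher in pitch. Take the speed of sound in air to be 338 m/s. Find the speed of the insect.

11.8 m/s

Double Doppler shift off a moving reflector: f₂ = f₀ · (v + u)/(v − u) (u > 0 toward emitter).
Returning signal is higher, so f₂ = f₀ + Δf = 52210 + 3774 = 55984 Hz.
Rearranging, u = v · (f₂ − f₀)/(f₂ + f₀) = 338 × 3774/108194 ≈ 11.8 m/s.
So the insect is moving at 11.8 m/s toward the emitter.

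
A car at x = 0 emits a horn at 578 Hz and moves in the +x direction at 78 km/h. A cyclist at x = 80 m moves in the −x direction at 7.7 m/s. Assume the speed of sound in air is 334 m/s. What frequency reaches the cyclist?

632 Hz

78 km/h = 21.67 m/s.
The observer lies on the +x side, so the source is heading toward the observer and the observer is heading toward the source.
Both move, so f' = f · (v + v_o)/(v − v_s).
f' = 578 × (334 + 7.7)/(334 − 21.67) = 578 × 341.7/312.33 ≈ 632 Hz.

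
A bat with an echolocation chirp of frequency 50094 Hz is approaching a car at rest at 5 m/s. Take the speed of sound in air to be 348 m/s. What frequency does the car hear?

Only the source moves, toward the listener, so f' = f · v/(v − v_s).
f' = 50094 × 348/(348 − 5) = 50094 × 348/343 ≈ 50824 Hz.

50824 Hz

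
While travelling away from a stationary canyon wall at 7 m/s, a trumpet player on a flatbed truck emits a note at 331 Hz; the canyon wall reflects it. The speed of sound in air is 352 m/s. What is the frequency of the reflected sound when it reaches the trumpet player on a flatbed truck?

The canyon wall receives the sound from a moving source: f₁ = f₀ · v/(v + v_e) = 331 × 352/359 ≈ 325 Hz.
On the return leg the trumpet player on a flatbed truck is a moving observer: f₂ = f₁ · (v − v_e)/v = 325 × 345/352 ≈ 318 Hz.

318 Hz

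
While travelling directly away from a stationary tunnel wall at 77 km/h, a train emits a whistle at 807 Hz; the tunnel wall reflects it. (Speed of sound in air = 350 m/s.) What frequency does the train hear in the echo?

77 km/h = 21.39 m/s.
The tunnel wall receives the sound from a moving source: f₁ = f₀ · v/(v + v_e) = 807 × 350/371.39 ≈ 761 Hz.
On the return leg the train is a moving observer: f₂ = f₁ · (v − v_e)/v = 761 × 328.61/350 ≈ 714 Hz.
Equivalently f₂ = f₀ · (v − v_e)/(v + v_e).

714 Hz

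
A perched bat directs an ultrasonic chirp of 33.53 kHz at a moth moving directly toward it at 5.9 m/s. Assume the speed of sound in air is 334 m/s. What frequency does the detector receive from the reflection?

The moth first receives the wave as a moving observer: f₁ = f₀ · (v + u)/v = 33.53 × (334 + 5.9)/334 ≈ 34.1 kHz.
On reflection it acts as a source moving toward the stationary detector: f₂ = f₁ · v/(v − u) = 34.1 × 334/328.1 ≈ 34.7 kHz.

34.7 kHz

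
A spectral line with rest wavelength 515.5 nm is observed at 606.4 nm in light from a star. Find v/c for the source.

λ'/λ₀ = 1.1763 > 1 (redshift), so the source is receding.
λ'/λ₀ = √((1 + β)/(1 − β)) for a receding source ⇒ β = (r² − 1)/(r² + 1) with r = λ'/λ₀.
β = (1.3838 − 1)/(1.3838 + 1) ≈ 0.161.

0.161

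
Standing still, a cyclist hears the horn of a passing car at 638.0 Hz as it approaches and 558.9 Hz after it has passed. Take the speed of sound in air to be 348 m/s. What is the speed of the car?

f₁/f₂ = (v + v_s)/(v − v_s), so v_s = v · (f₁ − f₂)/(f₁ + f₂).
v_s = 348 × (638.0 − 558.9)/(638.0 + 558.9) = 348 × 79.1/1196.9 ≈ 23.0 m/s.

23.0 m/s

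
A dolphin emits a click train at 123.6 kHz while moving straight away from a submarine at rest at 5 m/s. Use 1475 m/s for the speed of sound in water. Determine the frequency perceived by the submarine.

123.2 kHz

Only the source moves, away from the listener, so f' = f · v/(v + v_s).
f' = 123.6 × 1475/(1475 + 5) = 123.6 × 1475/1480 ≈ 123.2 kHz.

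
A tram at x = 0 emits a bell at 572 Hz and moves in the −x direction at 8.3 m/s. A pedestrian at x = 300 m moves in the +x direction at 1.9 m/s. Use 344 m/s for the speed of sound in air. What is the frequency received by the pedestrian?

The observer lies on the +x side, so the source is heading away from the observer and the observer is heading away from the source.
Both move, so f' = f · (v − v_o)/(v + v_s).
f' = 572 × (344 − 1.9)/(344 + 8.3) = 572 × 342.1/352.3 ≈ 555 Hz.

555 Hz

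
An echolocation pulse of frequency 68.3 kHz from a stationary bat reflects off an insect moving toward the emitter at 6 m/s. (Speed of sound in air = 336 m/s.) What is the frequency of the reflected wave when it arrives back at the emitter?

The insect first receives the wave as a moving observer: f₁ = f₀ · (v + u)/v = 68.3 × (336 + 6)/336 ≈ 69.5 kHz.
The reflection then acts as a moving source: f₂ = f₁ · v/(v − u) ≈ 70.8 kHz.

70.8 kHz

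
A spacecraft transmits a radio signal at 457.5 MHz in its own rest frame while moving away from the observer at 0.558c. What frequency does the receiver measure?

Relativistic Doppler for frequency: f' = f₀ · √((1 − β)/(1 + β)).
f' = 457.5 × √(0.4420/1.5580) = 457.5 × 0.53263 ≈ 243.7 MHz.

243.7 MHz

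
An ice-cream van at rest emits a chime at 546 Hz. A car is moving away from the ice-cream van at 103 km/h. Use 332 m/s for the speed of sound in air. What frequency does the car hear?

103 km/h = 28.61 m/s.
Only the observer moves, away from the source, so f' = f · (v − v_o)/v.
f' = 546 × (332 − 28.61)/332 = 546 × 303.39/332 ≈ 499 Hz.

499 Hz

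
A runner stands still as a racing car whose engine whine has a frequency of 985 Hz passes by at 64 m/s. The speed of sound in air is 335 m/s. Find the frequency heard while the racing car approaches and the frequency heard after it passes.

1218 Hz approaching; 827 Hz receding

Approaching: f₁ = f · v/(v − v_s) = 985 × 335/271 ≈ 1218 Hz.
Receding: f₂ = f · v/(v + v_s) = 985 × 335/399 ≈ 827 Hz.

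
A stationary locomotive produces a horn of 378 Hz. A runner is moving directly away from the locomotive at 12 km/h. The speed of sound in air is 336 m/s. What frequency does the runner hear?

374 Hz

12 km/h = 3.333 m/s.
Only the observer moves, away from the source, so f' = f · (v − v_o)/v.
f' = 378 × (336 − 3.333)/336 = 378 × 332.67/336 ≈ 374 Hz.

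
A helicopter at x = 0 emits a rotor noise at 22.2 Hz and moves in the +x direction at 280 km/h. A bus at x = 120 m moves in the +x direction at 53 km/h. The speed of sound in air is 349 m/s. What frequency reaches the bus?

280 km/h = 77.78 m/s; 53 km/h = 14.72 m/s.
The observer lies on the +x side, so the source is heading toward the observer and the observer is heading away from the source.
With source approaching and observer receding, f' = f · (v − v_o)/(v − v_s).
f' = 22.2 × (349 − 14.72)/(349 − 77.78) = 22.2 × 334.28/271.22 ≈ 27.4 Hz.

27.4 Hz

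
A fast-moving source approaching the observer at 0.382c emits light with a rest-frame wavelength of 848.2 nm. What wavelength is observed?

567.2 nm

Relativistic Doppler for wavelength: λ' = λ₀ · √((1 − β)/(1 + β)).
λ' = 848.2 × √(0.6180/1.3820) = 848.2 × 0.66871 ≈ 567.2 nm.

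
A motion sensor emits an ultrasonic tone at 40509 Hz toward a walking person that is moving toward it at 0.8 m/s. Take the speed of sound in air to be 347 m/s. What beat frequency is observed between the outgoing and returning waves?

187 Hz

At the walking person (a moving observer), f₁ = f₀ · (v + u)/v = 40509 × 347.8/347 ≈ 40602.4 Hz.
The reflection then acts as a moving source: f₂ = f₁ · v/(v − u) ≈ 40696.2 Hz.
Equivalently f₂ = f₀ · (v + u)/(v − u).
Beat frequency: |f₂ − f₀| = 2u·f₀/(v − u) = 2 × 0.8 × 40509/346.2 ≈ 187 Hz.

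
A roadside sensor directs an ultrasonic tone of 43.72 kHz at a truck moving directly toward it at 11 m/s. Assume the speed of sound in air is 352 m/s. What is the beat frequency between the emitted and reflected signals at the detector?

2821 Hz

The truck first receives the wave as a moving observer: f₁ = f₀ · (v + u)/v = 43.72 × (352 + 11)/352 ≈ 45.09 kHz.
On reflection it acts as a source moving toward the stationary detector: f₂ = f₁ · v/(v − u) = 45.09 × 352/341 ≈ 46.54 kHz.
Beat frequency (with f₀ = 43720 Hz): |f₂ − f₀| = 2u·f₀/(v − u) = 2 × 11 × 43720/341 ≈ 2821 Hz.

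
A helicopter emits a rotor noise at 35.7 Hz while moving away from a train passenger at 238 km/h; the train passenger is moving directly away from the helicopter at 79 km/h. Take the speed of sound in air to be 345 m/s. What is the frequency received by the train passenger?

28.1 Hz

238 km/h = 66.11 m/s; 79 km/h = 21.94 m/s.
Both move, so f' = f · (v − v_o)/(v + v_s).
f' = 35.7 × (345 − 21.94)/(345 + 66.11) = 35.7 × 323.06/411.11 ≈ 28.1 Hz.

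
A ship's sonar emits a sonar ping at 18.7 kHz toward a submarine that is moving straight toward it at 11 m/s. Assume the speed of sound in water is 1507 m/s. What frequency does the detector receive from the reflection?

18.98 kHz

At the submarine (a moving observer), f₁ = f₀ · (v + u)/v = 18.7 × 1518/1507 ≈ 18.84 kHz.
The reflection then acts as a moving source: f₂ = f₁ · v/(v − u) ≈ 18.98 kHz.
Equivalently f₂ = f₀ · (v + u)/(v − u).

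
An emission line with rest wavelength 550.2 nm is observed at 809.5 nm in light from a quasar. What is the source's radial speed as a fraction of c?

λ'/λ₀ = 1.4713 > 1 (redshift), so the source is receding.
λ'/λ₀ = √((1 + β)/(1 − β)) for a receding source ⇒ β = (r² − 1)/(r² + 1) with r = λ'/λ₀.
β = (2.1647 − 1)/(2.1647 + 1) ≈ 0.368.

0.368c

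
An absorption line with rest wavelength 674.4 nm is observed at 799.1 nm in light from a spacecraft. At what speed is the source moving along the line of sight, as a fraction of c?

0.168

λ'/λ₀ = 1.1849 > 1 (redshift), so the source is receding.
λ'/λ₀ = √((1 + β)/(1 − β)) for a receding source ⇒ β = (r² − 1)/(r² + 1) with r = λ'/λ₀.
β = (1.4040 − 1)/(1.4040 + 1) ≈ 0.168.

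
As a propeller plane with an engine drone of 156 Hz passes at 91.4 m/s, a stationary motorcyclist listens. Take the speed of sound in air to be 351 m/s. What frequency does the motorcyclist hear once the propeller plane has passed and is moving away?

124 Hz

Receding: f₂ = f · v/(v + v_s) = 156 × 351/442.4 ≈ 124 Hz.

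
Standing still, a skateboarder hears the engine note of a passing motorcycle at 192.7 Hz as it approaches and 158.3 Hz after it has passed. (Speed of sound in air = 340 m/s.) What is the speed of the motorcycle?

f₁/f₂ = (v + v_s)/(v − v_s), so v_s = v · (f₁ − f₂)/(f₁ + f₂).
v_s = 340 × (192.7 − 158.3)/(192.7 + 158.3) = 340 × 34.4/351.0 ≈ 33 m/s.

33 m/s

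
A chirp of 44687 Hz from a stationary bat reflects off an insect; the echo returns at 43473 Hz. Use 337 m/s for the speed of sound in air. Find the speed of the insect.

Double Doppler shift off a moving reflector: f₂ = f₀ · (v + u)/(v − u) (u > 0 toward emitter).
Rearranging, u = v · (f₂ − f₀)/(f₂ + f₀) = 337 × -1214/88160 ≈ -4.6 m/s.
So the insect is moving at 4.6 m/s away from the emitter.

4.6 m/s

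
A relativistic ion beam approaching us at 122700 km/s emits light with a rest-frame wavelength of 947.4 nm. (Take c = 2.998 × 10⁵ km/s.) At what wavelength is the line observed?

613.4 nm

β = v/c = 122700/299800 = 0.4093.
Relativistic Doppler for wavelength: λ' = λ₀ · √((1 − β)/(1 + β)).
λ' = 947.4 × √(0.5907/1.4093) = 947.4 × 0.64743 ≈ 613.4 nm.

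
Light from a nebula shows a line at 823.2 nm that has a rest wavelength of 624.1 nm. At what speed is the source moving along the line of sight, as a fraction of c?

0.270c

λ'/λ₀ = 1.3190 > 1 (redshift), so the source is receding.
λ'/λ₀ = √((1 + β)/(1 − β)) for a receding source ⇒ β = (r² − 1)/(r² + 1) with r = λ'/λ₀.
β = (1.7398 − 1)/(1.7398 + 1) ≈ 0.270.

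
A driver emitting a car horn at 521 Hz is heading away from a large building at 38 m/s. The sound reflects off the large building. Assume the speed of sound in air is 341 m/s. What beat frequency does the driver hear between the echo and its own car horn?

The large building receives the sound from a moving source: f₁ = f₀ · v/(v + v_e) = 521 × 341/379 ≈ 468.8 Hz.
On the return leg the driver is a moving observer: f₂ = f₁ · (v − v_e)/v = 468.8 × 303/341 ≈ 416.5 Hz.
Beat against the emitted tone: |f₂ − f₀| = 2v_e·f₀/(v + v_e) = 2 × 38 × 521/379 ≈ 104 Hz.

104 Hz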